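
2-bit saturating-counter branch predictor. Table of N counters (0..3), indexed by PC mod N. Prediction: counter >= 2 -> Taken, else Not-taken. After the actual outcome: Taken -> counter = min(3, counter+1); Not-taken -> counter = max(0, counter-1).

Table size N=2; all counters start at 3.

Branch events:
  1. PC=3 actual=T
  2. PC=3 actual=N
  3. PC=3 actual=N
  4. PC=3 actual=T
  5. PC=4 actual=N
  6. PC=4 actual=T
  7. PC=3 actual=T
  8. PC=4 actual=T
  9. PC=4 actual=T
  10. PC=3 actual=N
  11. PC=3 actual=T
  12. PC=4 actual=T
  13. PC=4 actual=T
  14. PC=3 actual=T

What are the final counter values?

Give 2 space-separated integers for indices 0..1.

Answer: 3 3

Derivation:
Ev 1: PC=3 idx=1 pred=T actual=T -> ctr[1]=3
Ev 2: PC=3 idx=1 pred=T actual=N -> ctr[1]=2
Ev 3: PC=3 idx=1 pred=T actual=N -> ctr[1]=1
Ev 4: PC=3 idx=1 pred=N actual=T -> ctr[1]=2
Ev 5: PC=4 idx=0 pred=T actual=N -> ctr[0]=2
Ev 6: PC=4 idx=0 pred=T actual=T -> ctr[0]=3
Ev 7: PC=3 idx=1 pred=T actual=T -> ctr[1]=3
Ev 8: PC=4 idx=0 pred=T actual=T -> ctr[0]=3
Ev 9: PC=4 idx=0 pred=T actual=T -> ctr[0]=3
Ev 10: PC=3 idx=1 pred=T actual=N -> ctr[1]=2
Ev 11: PC=3 idx=1 pred=T actual=T -> ctr[1]=3
Ev 12: PC=4 idx=0 pred=T actual=T -> ctr[0]=3
Ev 13: PC=4 idx=0 pred=T actual=T -> ctr[0]=3
Ev 14: PC=3 idx=1 pred=T actual=T -> ctr[1]=3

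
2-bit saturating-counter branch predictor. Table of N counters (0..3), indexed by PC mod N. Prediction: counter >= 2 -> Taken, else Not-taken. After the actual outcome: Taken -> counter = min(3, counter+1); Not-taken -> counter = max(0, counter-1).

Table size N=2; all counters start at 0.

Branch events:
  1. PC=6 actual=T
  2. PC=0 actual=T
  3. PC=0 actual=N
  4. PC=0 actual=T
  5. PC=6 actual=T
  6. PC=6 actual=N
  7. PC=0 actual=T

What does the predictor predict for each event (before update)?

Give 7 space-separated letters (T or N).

Ev 1: PC=6 idx=0 pred=N actual=T -> ctr[0]=1
Ev 2: PC=0 idx=0 pred=N actual=T -> ctr[0]=2
Ev 3: PC=0 idx=0 pred=T actual=N -> ctr[0]=1
Ev 4: PC=0 idx=0 pred=N actual=T -> ctr[0]=2
Ev 5: PC=6 idx=0 pred=T actual=T -> ctr[0]=3
Ev 6: PC=6 idx=0 pred=T actual=N -> ctr[0]=2
Ev 7: PC=0 idx=0 pred=T actual=T -> ctr[0]=3

Answer: N N T N T T T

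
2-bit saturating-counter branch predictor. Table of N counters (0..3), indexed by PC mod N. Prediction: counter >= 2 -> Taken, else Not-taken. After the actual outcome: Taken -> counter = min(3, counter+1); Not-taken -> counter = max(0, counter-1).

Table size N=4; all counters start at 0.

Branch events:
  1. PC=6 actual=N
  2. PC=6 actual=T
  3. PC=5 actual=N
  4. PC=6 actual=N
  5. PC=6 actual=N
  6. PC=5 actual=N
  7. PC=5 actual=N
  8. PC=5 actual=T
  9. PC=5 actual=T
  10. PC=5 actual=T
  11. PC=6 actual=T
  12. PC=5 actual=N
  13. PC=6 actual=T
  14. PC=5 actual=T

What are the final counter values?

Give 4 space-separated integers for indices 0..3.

Ev 1: PC=6 idx=2 pred=N actual=N -> ctr[2]=0
Ev 2: PC=6 idx=2 pred=N actual=T -> ctr[2]=1
Ev 3: PC=5 idx=1 pred=N actual=N -> ctr[1]=0
Ev 4: PC=6 idx=2 pred=N actual=N -> ctr[2]=0
Ev 5: PC=6 idx=2 pred=N actual=N -> ctr[2]=0
Ev 6: PC=5 idx=1 pred=N actual=N -> ctr[1]=0
Ev 7: PC=5 idx=1 pred=N actual=N -> ctr[1]=0
Ev 8: PC=5 idx=1 pred=N actual=T -> ctr[1]=1
Ev 9: PC=5 idx=1 pred=N actual=T -> ctr[1]=2
Ev 10: PC=5 idx=1 pred=T actual=T -> ctr[1]=3
Ev 11: PC=6 idx=2 pred=N actual=T -> ctr[2]=1
Ev 12: PC=5 idx=1 pred=T actual=N -> ctr[1]=2
Ev 13: PC=6 idx=2 pred=N actual=T -> ctr[2]=2
Ev 14: PC=5 idx=1 pred=T actual=T -> ctr[1]=3

Answer: 0 3 2 0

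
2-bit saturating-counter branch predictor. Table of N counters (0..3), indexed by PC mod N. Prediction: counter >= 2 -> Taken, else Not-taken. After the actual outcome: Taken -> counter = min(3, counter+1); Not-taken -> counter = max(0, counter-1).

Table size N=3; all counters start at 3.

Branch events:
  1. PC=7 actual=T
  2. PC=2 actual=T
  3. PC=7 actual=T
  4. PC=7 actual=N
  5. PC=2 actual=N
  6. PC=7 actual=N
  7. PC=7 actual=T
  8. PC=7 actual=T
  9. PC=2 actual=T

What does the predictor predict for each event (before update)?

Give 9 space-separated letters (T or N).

Answer: T T T T T T N T T

Derivation:
Ev 1: PC=7 idx=1 pred=T actual=T -> ctr[1]=3
Ev 2: PC=2 idx=2 pred=T actual=T -> ctr[2]=3
Ev 3: PC=7 idx=1 pred=T actual=T -> ctr[1]=3
Ev 4: PC=7 idx=1 pred=T actual=N -> ctr[1]=2
Ev 5: PC=2 idx=2 pred=T actual=N -> ctr[2]=2
Ev 6: PC=7 idx=1 pred=T actual=N -> ctr[1]=1
Ev 7: PC=7 idx=1 pred=N actual=T -> ctr[1]=2
Ev 8: PC=7 idx=1 pred=T actual=T -> ctr[1]=3
Ev 9: PC=2 idx=2 pred=T actual=T -> ctr[2]=3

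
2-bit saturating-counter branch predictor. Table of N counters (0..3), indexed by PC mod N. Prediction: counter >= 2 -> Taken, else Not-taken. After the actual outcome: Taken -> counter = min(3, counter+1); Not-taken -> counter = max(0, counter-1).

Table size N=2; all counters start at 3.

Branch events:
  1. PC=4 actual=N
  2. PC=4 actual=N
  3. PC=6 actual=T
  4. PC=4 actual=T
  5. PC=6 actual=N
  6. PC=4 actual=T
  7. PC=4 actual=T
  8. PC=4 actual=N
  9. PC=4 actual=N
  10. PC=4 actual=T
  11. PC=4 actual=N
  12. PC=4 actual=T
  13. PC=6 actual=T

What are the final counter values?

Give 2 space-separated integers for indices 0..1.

Ev 1: PC=4 idx=0 pred=T actual=N -> ctr[0]=2
Ev 2: PC=4 idx=0 pred=T actual=N -> ctr[0]=1
Ev 3: PC=6 idx=0 pred=N actual=T -> ctr[0]=2
Ev 4: PC=4 idx=0 pred=T actual=T -> ctr[0]=3
Ev 5: PC=6 idx=0 pred=T actual=N -> ctr[0]=2
Ev 6: PC=4 idx=0 pred=T actual=T -> ctr[0]=3
Ev 7: PC=4 idx=0 pred=T actual=T -> ctr[0]=3
Ev 8: PC=4 idx=0 pred=T actual=N -> ctr[0]=2
Ev 9: PC=4 idx=0 pred=T actual=N -> ctr[0]=1
Ev 10: PC=4 idx=0 pred=N actual=T -> ctr[0]=2
Ev 11: PC=4 idx=0 pred=T actual=N -> ctr[0]=1
Ev 12: PC=4 idx=0 pred=N actual=T -> ctr[0]=2
Ev 13: PC=6 idx=0 pred=T actual=T -> ctr[0]=3

Answer: 3 3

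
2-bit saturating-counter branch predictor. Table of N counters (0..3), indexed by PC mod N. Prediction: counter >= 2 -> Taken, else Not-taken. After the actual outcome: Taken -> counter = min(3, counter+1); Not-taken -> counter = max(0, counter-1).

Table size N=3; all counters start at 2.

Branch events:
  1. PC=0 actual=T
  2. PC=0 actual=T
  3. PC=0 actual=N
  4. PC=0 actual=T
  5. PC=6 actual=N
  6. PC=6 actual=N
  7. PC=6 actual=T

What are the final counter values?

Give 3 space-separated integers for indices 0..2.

Answer: 2 2 2

Derivation:
Ev 1: PC=0 idx=0 pred=T actual=T -> ctr[0]=3
Ev 2: PC=0 idx=0 pred=T actual=T -> ctr[0]=3
Ev 3: PC=0 idx=0 pred=T actual=N -> ctr[0]=2
Ev 4: PC=0 idx=0 pred=T actual=T -> ctr[0]=3
Ev 5: PC=6 idx=0 pred=T actual=N -> ctr[0]=2
Ev 6: PC=6 idx=0 pred=T actual=N -> ctr[0]=1
Ev 7: PC=6 idx=0 pred=N actual=T -> ctr[0]=2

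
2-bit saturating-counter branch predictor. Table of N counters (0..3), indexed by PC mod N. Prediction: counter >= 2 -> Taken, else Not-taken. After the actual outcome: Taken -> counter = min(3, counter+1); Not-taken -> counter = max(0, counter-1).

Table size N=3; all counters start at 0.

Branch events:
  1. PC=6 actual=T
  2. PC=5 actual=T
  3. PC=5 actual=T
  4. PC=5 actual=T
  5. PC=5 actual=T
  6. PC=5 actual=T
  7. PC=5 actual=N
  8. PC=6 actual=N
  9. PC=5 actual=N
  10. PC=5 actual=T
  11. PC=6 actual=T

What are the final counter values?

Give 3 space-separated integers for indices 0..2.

Ev 1: PC=6 idx=0 pred=N actual=T -> ctr[0]=1
Ev 2: PC=5 idx=2 pred=N actual=T -> ctr[2]=1
Ev 3: PC=5 idx=2 pred=N actual=T -> ctr[2]=2
Ev 4: PC=5 idx=2 pred=T actual=T -> ctr[2]=3
Ev 5: PC=5 idx=2 pred=T actual=T -> ctr[2]=3
Ev 6: PC=5 idx=2 pred=T actual=T -> ctr[2]=3
Ev 7: PC=5 idx=2 pred=T actual=N -> ctr[2]=2
Ev 8: PC=6 idx=0 pred=N actual=N -> ctr[0]=0
Ev 9: PC=5 idx=2 pred=T actual=N -> ctr[2]=1
Ev 10: PC=5 idx=2 pred=N actual=T -> ctr[2]=2
Ev 11: PC=6 idx=0 pred=N actual=T -> ctr[0]=1

Answer: 1 0 2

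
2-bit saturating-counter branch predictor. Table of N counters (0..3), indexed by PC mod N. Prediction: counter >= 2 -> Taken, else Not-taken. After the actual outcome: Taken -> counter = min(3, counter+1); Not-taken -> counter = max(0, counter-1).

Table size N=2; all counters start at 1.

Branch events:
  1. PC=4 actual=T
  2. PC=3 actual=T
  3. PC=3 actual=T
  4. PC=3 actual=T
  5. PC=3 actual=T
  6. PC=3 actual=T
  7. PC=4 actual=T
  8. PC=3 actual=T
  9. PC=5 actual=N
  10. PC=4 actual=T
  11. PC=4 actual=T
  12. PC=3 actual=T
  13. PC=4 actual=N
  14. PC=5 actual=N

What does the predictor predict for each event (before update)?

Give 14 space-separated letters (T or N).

Answer: N N T T T T T T T T T T T T

Derivation:
Ev 1: PC=4 idx=0 pred=N actual=T -> ctr[0]=2
Ev 2: PC=3 idx=1 pred=N actual=T -> ctr[1]=2
Ev 3: PC=3 idx=1 pred=T actual=T -> ctr[1]=3
Ev 4: PC=3 idx=1 pred=T actual=T -> ctr[1]=3
Ev 5: PC=3 idx=1 pred=T actual=T -> ctr[1]=3
Ev 6: PC=3 idx=1 pred=T actual=T -> ctr[1]=3
Ev 7: PC=4 idx=0 pred=T actual=T -> ctr[0]=3
Ev 8: PC=3 idx=1 pred=T actual=T -> ctr[1]=3
Ev 9: PC=5 idx=1 pred=T actual=N -> ctr[1]=2
Ev 10: PC=4 idx=0 pred=T actual=T -> ctr[0]=3
Ev 11: PC=4 idx=0 pred=T actual=T -> ctr[0]=3
Ev 12: PC=3 idx=1 pred=T actual=T -> ctr[1]=3
Ev 13: PC=4 idx=0 pred=T actual=N -> ctr[0]=2
Ev 14: PC=5 idx=1 pred=T actual=N -> ctr[1]=2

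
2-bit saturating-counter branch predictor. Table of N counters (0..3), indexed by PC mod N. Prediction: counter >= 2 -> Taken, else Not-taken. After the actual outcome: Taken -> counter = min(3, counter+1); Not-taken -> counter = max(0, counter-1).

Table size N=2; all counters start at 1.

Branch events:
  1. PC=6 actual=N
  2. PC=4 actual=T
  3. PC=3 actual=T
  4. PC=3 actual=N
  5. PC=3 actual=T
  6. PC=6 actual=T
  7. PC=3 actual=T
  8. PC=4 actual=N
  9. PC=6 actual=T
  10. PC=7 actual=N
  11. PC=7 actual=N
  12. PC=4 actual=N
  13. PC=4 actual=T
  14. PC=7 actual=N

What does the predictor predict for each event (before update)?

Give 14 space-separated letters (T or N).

Answer: N N N T N N T T N T T T N N

Derivation:
Ev 1: PC=6 idx=0 pred=N actual=N -> ctr[0]=0
Ev 2: PC=4 idx=0 pred=N actual=T -> ctr[0]=1
Ev 3: PC=3 idx=1 pred=N actual=T -> ctr[1]=2
Ev 4: PC=3 idx=1 pred=T actual=N -> ctr[1]=1
Ev 5: PC=3 idx=1 pred=N actual=T -> ctr[1]=2
Ev 6: PC=6 idx=0 pred=N actual=T -> ctr[0]=2
Ev 7: PC=3 idx=1 pred=T actual=T -> ctr[1]=3
Ev 8: PC=4 idx=0 pred=T actual=N -> ctr[0]=1
Ev 9: PC=6 idx=0 pred=N actual=T -> ctr[0]=2
Ev 10: PC=7 idx=1 pred=T actual=N -> ctr[1]=2
Ev 11: PC=7 idx=1 pred=T actual=N -> ctr[1]=1
Ev 12: PC=4 idx=0 pred=T actual=N -> ctr[0]=1
Ev 13: PC=4 idx=0 pred=N actual=T -> ctr[0]=2
Ev 14: PC=7 idx=1 pred=N actual=N -> ctr[1]=0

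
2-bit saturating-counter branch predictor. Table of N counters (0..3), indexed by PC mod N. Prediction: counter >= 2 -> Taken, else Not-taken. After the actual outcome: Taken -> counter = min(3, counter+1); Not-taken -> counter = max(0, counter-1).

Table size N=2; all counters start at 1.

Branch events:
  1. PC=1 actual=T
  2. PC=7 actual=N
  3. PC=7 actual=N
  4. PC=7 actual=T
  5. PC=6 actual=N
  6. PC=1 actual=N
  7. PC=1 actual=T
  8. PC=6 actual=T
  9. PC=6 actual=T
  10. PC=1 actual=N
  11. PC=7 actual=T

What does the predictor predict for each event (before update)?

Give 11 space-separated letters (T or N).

Ev 1: PC=1 idx=1 pred=N actual=T -> ctr[1]=2
Ev 2: PC=7 idx=1 pred=T actual=N -> ctr[1]=1
Ev 3: PC=7 idx=1 pred=N actual=N -> ctr[1]=0
Ev 4: PC=7 idx=1 pred=N actual=T -> ctr[1]=1
Ev 5: PC=6 idx=0 pred=N actual=N -> ctr[0]=0
Ev 6: PC=1 idx=1 pred=N actual=N -> ctr[1]=0
Ev 7: PC=1 idx=1 pred=N actual=T -> ctr[1]=1
Ev 8: PC=6 idx=0 pred=N actual=T -> ctr[0]=1
Ev 9: PC=6 idx=0 pred=N actual=T -> ctr[0]=2
Ev 10: PC=1 idx=1 pred=N actual=N -> ctr[1]=0
Ev 11: PC=7 idx=1 pred=N actual=T -> ctr[1]=1

Answer: N T N N N N N N N N N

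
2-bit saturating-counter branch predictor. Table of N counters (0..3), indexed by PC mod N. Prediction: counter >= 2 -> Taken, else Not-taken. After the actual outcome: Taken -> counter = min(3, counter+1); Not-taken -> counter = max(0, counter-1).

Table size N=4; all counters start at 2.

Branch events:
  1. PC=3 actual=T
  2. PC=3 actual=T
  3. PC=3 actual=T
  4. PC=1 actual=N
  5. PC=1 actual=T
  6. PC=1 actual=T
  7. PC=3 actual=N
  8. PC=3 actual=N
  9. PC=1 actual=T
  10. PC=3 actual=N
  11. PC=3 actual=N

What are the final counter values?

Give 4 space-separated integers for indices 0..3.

Ev 1: PC=3 idx=3 pred=T actual=T -> ctr[3]=3
Ev 2: PC=3 idx=3 pred=T actual=T -> ctr[3]=3
Ev 3: PC=3 idx=3 pred=T actual=T -> ctr[3]=3
Ev 4: PC=1 idx=1 pred=T actual=N -> ctr[1]=1
Ev 5: PC=1 idx=1 pred=N actual=T -> ctr[1]=2
Ev 6: PC=1 idx=1 pred=T actual=T -> ctr[1]=3
Ev 7: PC=3 idx=3 pred=T actual=N -> ctr[3]=2
Ev 8: PC=3 idx=3 pred=T actual=N -> ctr[3]=1
Ev 9: PC=1 idx=1 pred=T actual=T -> ctr[1]=3
Ev 10: PC=3 idx=3 pred=N actual=N -> ctr[3]=0
Ev 11: PC=3 idx=3 pred=N actual=N -> ctr[3]=0

Answer: 2 3 2 0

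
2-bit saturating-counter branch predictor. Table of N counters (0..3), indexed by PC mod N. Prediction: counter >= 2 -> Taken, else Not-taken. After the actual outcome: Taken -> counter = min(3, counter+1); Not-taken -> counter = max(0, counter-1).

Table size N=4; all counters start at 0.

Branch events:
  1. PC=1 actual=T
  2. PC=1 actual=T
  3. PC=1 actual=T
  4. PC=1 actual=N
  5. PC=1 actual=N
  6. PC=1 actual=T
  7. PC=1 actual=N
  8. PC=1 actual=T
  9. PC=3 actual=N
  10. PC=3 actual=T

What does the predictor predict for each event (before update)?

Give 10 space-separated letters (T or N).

Ev 1: PC=1 idx=1 pred=N actual=T -> ctr[1]=1
Ev 2: PC=1 idx=1 pred=N actual=T -> ctr[1]=2
Ev 3: PC=1 idx=1 pred=T actual=T -> ctr[1]=3
Ev 4: PC=1 idx=1 pred=T actual=N -> ctr[1]=2
Ev 5: PC=1 idx=1 pred=T actual=N -> ctr[1]=1
Ev 6: PC=1 idx=1 pred=N actual=T -> ctr[1]=2
Ev 7: PC=1 idx=1 pred=T actual=N -> ctr[1]=1
Ev 8: PC=1 idx=1 pred=N actual=T -> ctr[1]=2
Ev 9: PC=3 idx=3 pred=N actual=N -> ctr[3]=0
Ev 10: PC=3 idx=3 pred=N actual=T -> ctr[3]=1

Answer: N N T T T N T N N N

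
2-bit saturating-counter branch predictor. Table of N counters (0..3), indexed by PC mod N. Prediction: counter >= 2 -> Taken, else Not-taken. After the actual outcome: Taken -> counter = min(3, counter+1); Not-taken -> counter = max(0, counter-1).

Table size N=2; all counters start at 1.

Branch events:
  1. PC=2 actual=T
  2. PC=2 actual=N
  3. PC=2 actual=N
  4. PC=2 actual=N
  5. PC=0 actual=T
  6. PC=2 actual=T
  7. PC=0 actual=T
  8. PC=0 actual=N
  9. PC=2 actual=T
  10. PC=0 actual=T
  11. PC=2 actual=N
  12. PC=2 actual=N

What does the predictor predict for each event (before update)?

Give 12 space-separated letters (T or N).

Ev 1: PC=2 idx=0 pred=N actual=T -> ctr[0]=2
Ev 2: PC=2 idx=0 pred=T actual=N -> ctr[0]=1
Ev 3: PC=2 idx=0 pred=N actual=N -> ctr[0]=0
Ev 4: PC=2 idx=0 pred=N actual=N -> ctr[0]=0
Ev 5: PC=0 idx=0 pred=N actual=T -> ctr[0]=1
Ev 6: PC=2 idx=0 pred=N actual=T -> ctr[0]=2
Ev 7: PC=0 idx=0 pred=T actual=T -> ctr[0]=3
Ev 8: PC=0 idx=0 pred=T actual=N -> ctr[0]=2
Ev 9: PC=2 idx=0 pred=T actual=T -> ctr[0]=3
Ev 10: PC=0 idx=0 pred=T actual=T -> ctr[0]=3
Ev 11: PC=2 idx=0 pred=T actual=N -> ctr[0]=2
Ev 12: PC=2 idx=0 pred=T actual=N -> ctr[0]=1

Answer: N T N N N N T T T T T T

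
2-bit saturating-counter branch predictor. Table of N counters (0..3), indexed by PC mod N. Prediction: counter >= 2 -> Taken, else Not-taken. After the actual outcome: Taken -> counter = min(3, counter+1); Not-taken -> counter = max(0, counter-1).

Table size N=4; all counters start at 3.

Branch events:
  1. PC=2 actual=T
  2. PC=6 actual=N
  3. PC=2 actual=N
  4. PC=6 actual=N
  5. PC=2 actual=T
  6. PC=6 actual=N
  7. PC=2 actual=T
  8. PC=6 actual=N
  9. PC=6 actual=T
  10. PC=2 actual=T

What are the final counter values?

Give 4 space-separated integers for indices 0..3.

Answer: 3 3 2 3

Derivation:
Ev 1: PC=2 idx=2 pred=T actual=T -> ctr[2]=3
Ev 2: PC=6 idx=2 pred=T actual=N -> ctr[2]=2
Ev 3: PC=2 idx=2 pred=T actual=N -> ctr[2]=1
Ev 4: PC=6 idx=2 pred=N actual=N -> ctr[2]=0
Ev 5: PC=2 idx=2 pred=N actual=T -> ctr[2]=1
Ev 6: PC=6 idx=2 pred=N actual=N -> ctr[2]=0
Ev 7: PC=2 idx=2 pred=N actual=T -> ctr[2]=1
Ev 8: PC=6 idx=2 pred=N actual=N -> ctr[2]=0
Ev 9: PC=6 idx=2 pred=N actual=T -> ctr[2]=1
Ev 10: PC=2 idx=2 pred=N actual=T -> ctr[2]=2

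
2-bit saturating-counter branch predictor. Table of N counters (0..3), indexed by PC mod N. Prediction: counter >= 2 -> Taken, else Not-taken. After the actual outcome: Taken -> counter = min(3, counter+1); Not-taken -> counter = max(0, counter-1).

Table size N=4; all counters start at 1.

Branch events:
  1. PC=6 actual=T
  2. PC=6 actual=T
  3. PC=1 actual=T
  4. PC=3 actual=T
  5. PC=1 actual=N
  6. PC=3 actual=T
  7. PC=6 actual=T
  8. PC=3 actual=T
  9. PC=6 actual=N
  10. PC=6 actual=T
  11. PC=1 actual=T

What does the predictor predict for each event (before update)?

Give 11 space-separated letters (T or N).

Ev 1: PC=6 idx=2 pred=N actual=T -> ctr[2]=2
Ev 2: PC=6 idx=2 pred=T actual=T -> ctr[2]=3
Ev 3: PC=1 idx=1 pred=N actual=T -> ctr[1]=2
Ev 4: PC=3 idx=3 pred=N actual=T -> ctr[3]=2
Ev 5: PC=1 idx=1 pred=T actual=N -> ctr[1]=1
Ev 6: PC=3 idx=3 pred=T actual=T -> ctr[3]=3
Ev 7: PC=6 idx=2 pred=T actual=T -> ctr[2]=3
Ev 8: PC=3 idx=3 pred=T actual=T -> ctr[3]=3
Ev 9: PC=6 idx=2 pred=T actual=N -> ctr[2]=2
Ev 10: PC=6 idx=2 pred=T actual=T -> ctr[2]=3
Ev 11: PC=1 idx=1 pred=N actual=T -> ctr[1]=2

Answer: N T N N T T T T T T N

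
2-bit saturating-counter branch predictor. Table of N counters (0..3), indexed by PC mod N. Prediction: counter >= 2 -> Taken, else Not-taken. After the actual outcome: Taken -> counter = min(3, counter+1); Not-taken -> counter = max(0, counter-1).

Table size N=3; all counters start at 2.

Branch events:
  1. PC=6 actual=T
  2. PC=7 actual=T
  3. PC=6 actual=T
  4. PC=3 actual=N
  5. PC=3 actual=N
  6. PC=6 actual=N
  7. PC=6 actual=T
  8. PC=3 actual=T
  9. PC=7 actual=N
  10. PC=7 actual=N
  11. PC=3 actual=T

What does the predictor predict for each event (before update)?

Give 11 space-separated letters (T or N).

Answer: T T T T T N N N T T T

Derivation:
Ev 1: PC=6 idx=0 pred=T actual=T -> ctr[0]=3
Ev 2: PC=7 idx=1 pred=T actual=T -> ctr[1]=3
Ev 3: PC=6 idx=0 pred=T actual=T -> ctr[0]=3
Ev 4: PC=3 idx=0 pred=T actual=N -> ctr[0]=2
Ev 5: PC=3 idx=0 pred=T actual=N -> ctr[0]=1
Ev 6: PC=6 idx=0 pred=N actual=N -> ctr[0]=0
Ev 7: PC=6 idx=0 pred=N actual=T -> ctr[0]=1
Ev 8: PC=3 idx=0 pred=N actual=T -> ctr[0]=2
Ev 9: PC=7 idx=1 pred=T actual=N -> ctr[1]=2
Ev 10: PC=7 idx=1 pred=T actual=N -> ctr[1]=1
Ev 11: PC=3 idx=0 pred=T actual=T -> ctr[0]=3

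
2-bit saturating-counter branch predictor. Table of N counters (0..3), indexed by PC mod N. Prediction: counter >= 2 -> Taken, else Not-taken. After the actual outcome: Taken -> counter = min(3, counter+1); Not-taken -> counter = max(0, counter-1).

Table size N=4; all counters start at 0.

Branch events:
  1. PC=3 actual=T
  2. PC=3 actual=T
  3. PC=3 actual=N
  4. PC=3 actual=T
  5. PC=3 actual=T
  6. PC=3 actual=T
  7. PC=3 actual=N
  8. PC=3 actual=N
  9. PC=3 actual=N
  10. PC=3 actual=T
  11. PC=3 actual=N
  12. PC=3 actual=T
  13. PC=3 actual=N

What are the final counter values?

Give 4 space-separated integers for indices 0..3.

Ev 1: PC=3 idx=3 pred=N actual=T -> ctr[3]=1
Ev 2: PC=3 idx=3 pred=N actual=T -> ctr[3]=2
Ev 3: PC=3 idx=3 pred=T actual=N -> ctr[3]=1
Ev 4: PC=3 idx=3 pred=N actual=T -> ctr[3]=2
Ev 5: PC=3 idx=3 pred=T actual=T -> ctr[3]=3
Ev 6: PC=3 idx=3 pred=T actual=T -> ctr[3]=3
Ev 7: PC=3 idx=3 pred=T actual=N -> ctr[3]=2
Ev 8: PC=3 idx=3 pred=T actual=N -> ctr[3]=1
Ev 9: PC=3 idx=3 pred=N actual=N -> ctr[3]=0
Ev 10: PC=3 idx=3 pred=N actual=T -> ctr[3]=1
Ev 11: PC=3 idx=3 pred=N actual=N -> ctr[3]=0
Ev 12: PC=3 idx=3 pred=N actual=T -> ctr[3]=1
Ev 13: PC=3 idx=3 pred=N actual=N -> ctr[3]=0

Answer: 0 0 0 0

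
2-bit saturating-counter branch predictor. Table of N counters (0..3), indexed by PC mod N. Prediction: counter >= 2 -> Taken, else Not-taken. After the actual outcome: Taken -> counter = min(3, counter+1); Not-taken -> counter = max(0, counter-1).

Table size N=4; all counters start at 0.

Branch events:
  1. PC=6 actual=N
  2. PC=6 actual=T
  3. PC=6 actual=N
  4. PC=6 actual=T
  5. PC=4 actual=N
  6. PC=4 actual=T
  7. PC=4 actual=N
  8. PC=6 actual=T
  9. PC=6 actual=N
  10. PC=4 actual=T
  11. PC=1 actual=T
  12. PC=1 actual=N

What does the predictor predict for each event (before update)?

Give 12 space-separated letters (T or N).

Answer: N N N N N N N N T N N N

Derivation:
Ev 1: PC=6 idx=2 pred=N actual=N -> ctr[2]=0
Ev 2: PC=6 idx=2 pred=N actual=T -> ctr[2]=1
Ev 3: PC=6 idx=2 pred=N actual=N -> ctr[2]=0
Ev 4: PC=6 idx=2 pred=N actual=T -> ctr[2]=1
Ev 5: PC=4 idx=0 pred=N actual=N -> ctr[0]=0
Ev 6: PC=4 idx=0 pred=N actual=T -> ctr[0]=1
Ev 7: PC=4 idx=0 pred=N actual=N -> ctr[0]=0
Ev 8: PC=6 idx=2 pred=N actual=T -> ctr[2]=2
Ev 9: PC=6 idx=2 pred=T actual=N -> ctr[2]=1
Ev 10: PC=4 idx=0 pred=N actual=T -> ctr[0]=1
Ev 11: PC=1 idx=1 pred=N actual=T -> ctr[1]=1
Ev 12: PC=1 idx=1 pred=N actual=N -> ctr[1]=0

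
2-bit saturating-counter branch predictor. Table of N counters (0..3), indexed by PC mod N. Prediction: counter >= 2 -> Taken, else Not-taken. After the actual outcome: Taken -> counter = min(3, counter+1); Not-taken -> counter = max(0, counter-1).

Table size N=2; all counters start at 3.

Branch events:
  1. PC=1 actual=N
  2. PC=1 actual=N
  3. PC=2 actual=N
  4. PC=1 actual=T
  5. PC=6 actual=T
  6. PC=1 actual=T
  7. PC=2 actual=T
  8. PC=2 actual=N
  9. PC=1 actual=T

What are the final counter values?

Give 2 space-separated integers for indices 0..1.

Ev 1: PC=1 idx=1 pred=T actual=N -> ctr[1]=2
Ev 2: PC=1 idx=1 pred=T actual=N -> ctr[1]=1
Ev 3: PC=2 idx=0 pred=T actual=N -> ctr[0]=2
Ev 4: PC=1 idx=1 pred=N actual=T -> ctr[1]=2
Ev 5: PC=6 idx=0 pred=T actual=T -> ctr[0]=3
Ev 6: PC=1 idx=1 pred=T actual=T -> ctr[1]=3
Ev 7: PC=2 idx=0 pred=T actual=T -> ctr[0]=3
Ev 8: PC=2 idx=0 pred=T actual=N -> ctr[0]=2
Ev 9: PC=1 idx=1 pred=T actual=T -> ctr[1]=3

Answer: 2 3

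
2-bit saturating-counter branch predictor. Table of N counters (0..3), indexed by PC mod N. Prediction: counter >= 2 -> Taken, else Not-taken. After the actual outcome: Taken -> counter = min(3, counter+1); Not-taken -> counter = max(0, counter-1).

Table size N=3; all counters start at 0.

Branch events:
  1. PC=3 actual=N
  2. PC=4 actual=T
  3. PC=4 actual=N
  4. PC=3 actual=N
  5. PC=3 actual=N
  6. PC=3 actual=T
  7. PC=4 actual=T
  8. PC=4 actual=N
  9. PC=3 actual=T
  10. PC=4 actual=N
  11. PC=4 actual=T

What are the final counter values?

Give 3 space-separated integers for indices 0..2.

Answer: 2 1 0

Derivation:
Ev 1: PC=3 idx=0 pred=N actual=N -> ctr[0]=0
Ev 2: PC=4 idx=1 pred=N actual=T -> ctr[1]=1
Ev 3: PC=4 idx=1 pred=N actual=N -> ctr[1]=0
Ev 4: PC=3 idx=0 pred=N actual=N -> ctr[0]=0
Ev 5: PC=3 idx=0 pred=N actual=N -> ctr[0]=0
Ev 6: PC=3 idx=0 pred=N actual=T -> ctr[0]=1
Ev 7: PC=4 idx=1 pred=N actual=T -> ctr[1]=1
Ev 8: PC=4 idx=1 pred=N actual=N -> ctr[1]=0
Ev 9: PC=3 idx=0 pred=N actual=T -> ctr[0]=2
Ev 10: PC=4 idx=1 pred=N actual=N -> ctr[1]=0
Ev 11: PC=4 idx=1 pred=N actual=T -> ctr[1]=1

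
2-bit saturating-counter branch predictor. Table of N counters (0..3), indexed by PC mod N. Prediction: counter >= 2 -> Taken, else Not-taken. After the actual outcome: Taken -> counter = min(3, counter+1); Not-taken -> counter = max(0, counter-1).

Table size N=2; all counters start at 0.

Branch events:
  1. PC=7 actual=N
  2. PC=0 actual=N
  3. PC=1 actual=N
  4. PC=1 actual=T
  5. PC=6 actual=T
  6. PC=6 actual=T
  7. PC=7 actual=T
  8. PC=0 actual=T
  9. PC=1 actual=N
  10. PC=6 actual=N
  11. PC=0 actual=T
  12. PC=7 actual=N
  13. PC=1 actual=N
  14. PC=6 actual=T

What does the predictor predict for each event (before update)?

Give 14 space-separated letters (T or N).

Ev 1: PC=7 idx=1 pred=N actual=N -> ctr[1]=0
Ev 2: PC=0 idx=0 pred=N actual=N -> ctr[0]=0
Ev 3: PC=1 idx=1 pred=N actual=N -> ctr[1]=0
Ev 4: PC=1 idx=1 pred=N actual=T -> ctr[1]=1
Ev 5: PC=6 idx=0 pred=N actual=T -> ctr[0]=1
Ev 6: PC=6 idx=0 pred=N actual=T -> ctr[0]=2
Ev 7: PC=7 idx=1 pred=N actual=T -> ctr[1]=2
Ev 8: PC=0 idx=0 pred=T actual=T -> ctr[0]=3
Ev 9: PC=1 idx=1 pred=T actual=N -> ctr[1]=1
Ev 10: PC=6 idx=0 pred=T actual=N -> ctr[0]=2
Ev 11: PC=0 idx=0 pred=T actual=T -> ctr[0]=3
Ev 12: PC=7 idx=1 pred=N actual=N -> ctr[1]=0
Ev 13: PC=1 idx=1 pred=N actual=N -> ctr[1]=0
Ev 14: PC=6 idx=0 pred=T actual=T -> ctr[0]=3

Answer: N N N N N N N T T T T N N T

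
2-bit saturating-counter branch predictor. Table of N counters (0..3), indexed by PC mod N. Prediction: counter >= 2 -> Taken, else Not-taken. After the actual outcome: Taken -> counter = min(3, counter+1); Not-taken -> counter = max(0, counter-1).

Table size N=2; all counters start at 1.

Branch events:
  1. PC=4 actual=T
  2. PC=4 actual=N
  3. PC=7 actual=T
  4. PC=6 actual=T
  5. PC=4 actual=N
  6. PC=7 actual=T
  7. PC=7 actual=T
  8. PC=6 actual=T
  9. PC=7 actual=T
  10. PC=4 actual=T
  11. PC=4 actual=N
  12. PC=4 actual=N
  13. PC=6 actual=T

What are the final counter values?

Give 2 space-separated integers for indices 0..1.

Ev 1: PC=4 idx=0 pred=N actual=T -> ctr[0]=2
Ev 2: PC=4 idx=0 pred=T actual=N -> ctr[0]=1
Ev 3: PC=7 idx=1 pred=N actual=T -> ctr[1]=2
Ev 4: PC=6 idx=0 pred=N actual=T -> ctr[0]=2
Ev 5: PC=4 idx=0 pred=T actual=N -> ctr[0]=1
Ev 6: PC=7 idx=1 pred=T actual=T -> ctr[1]=3
Ev 7: PC=7 idx=1 pred=T actual=T -> ctr[1]=3
Ev 8: PC=6 idx=0 pred=N actual=T -> ctr[0]=2
Ev 9: PC=7 idx=1 pred=T actual=T -> ctr[1]=3
Ev 10: PC=4 idx=0 pred=T actual=T -> ctr[0]=3
Ev 11: PC=4 idx=0 pred=T actual=N -> ctr[0]=2
Ev 12: PC=4 idx=0 pred=T actual=N -> ctr[0]=1
Ev 13: PC=6 idx=0 pred=N actual=T -> ctr[0]=2

Answer: 2 3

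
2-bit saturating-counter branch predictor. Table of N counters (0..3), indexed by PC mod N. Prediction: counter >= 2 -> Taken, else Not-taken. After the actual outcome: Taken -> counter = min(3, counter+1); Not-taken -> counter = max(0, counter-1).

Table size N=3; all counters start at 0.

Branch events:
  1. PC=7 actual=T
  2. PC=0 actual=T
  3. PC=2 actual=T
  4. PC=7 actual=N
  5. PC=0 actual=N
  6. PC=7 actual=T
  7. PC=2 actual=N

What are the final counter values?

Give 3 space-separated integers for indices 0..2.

Answer: 0 1 0

Derivation:
Ev 1: PC=7 idx=1 pred=N actual=T -> ctr[1]=1
Ev 2: PC=0 idx=0 pred=N actual=T -> ctr[0]=1
Ev 3: PC=2 idx=2 pred=N actual=T -> ctr[2]=1
Ev 4: PC=7 idx=1 pred=N actual=N -> ctr[1]=0
Ev 5: PC=0 idx=0 pred=N actual=N -> ctr[0]=0
Ev 6: PC=7 idx=1 pred=N actual=T -> ctr[1]=1
Ev 7: PC=2 idx=2 pred=N actual=N -> ctr[2]=0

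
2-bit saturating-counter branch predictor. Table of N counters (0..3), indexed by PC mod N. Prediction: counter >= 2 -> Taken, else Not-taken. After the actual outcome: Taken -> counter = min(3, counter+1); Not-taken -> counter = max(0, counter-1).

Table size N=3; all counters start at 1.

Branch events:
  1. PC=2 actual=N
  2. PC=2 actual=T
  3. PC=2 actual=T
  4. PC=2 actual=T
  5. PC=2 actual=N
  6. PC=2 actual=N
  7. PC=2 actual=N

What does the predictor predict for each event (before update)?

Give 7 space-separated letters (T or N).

Answer: N N N T T T N

Derivation:
Ev 1: PC=2 idx=2 pred=N actual=N -> ctr[2]=0
Ev 2: PC=2 idx=2 pred=N actual=T -> ctr[2]=1
Ev 3: PC=2 idx=2 pred=N actual=T -> ctr[2]=2
Ev 4: PC=2 idx=2 pred=T actual=T -> ctr[2]=3
Ev 5: PC=2 idx=2 pred=T actual=N -> ctr[2]=2
Ev 6: PC=2 idx=2 pred=T actual=N -> ctr[2]=1
Ev 7: PC=2 idx=2 pred=N actual=N -> ctr[2]=0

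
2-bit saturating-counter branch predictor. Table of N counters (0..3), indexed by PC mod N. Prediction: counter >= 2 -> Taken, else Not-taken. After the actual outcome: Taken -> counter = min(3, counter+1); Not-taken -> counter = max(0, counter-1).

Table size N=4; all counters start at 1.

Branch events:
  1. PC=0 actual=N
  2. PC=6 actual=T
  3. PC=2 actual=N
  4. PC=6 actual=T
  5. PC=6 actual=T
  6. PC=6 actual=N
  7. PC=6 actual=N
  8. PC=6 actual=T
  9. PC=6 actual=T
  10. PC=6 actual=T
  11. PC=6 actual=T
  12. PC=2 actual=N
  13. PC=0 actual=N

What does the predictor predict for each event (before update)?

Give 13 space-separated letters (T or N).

Ev 1: PC=0 idx=0 pred=N actual=N -> ctr[0]=0
Ev 2: PC=6 idx=2 pred=N actual=T -> ctr[2]=2
Ev 3: PC=2 idx=2 pred=T actual=N -> ctr[2]=1
Ev 4: PC=6 idx=2 pred=N actual=T -> ctr[2]=2
Ev 5: PC=6 idx=2 pred=T actual=T -> ctr[2]=3
Ev 6: PC=6 idx=2 pred=T actual=N -> ctr[2]=2
Ev 7: PC=6 idx=2 pred=T actual=N -> ctr[2]=1
Ev 8: PC=6 idx=2 pred=N actual=T -> ctr[2]=2
Ev 9: PC=6 idx=2 pred=T actual=T -> ctr[2]=3
Ev 10: PC=6 idx=2 pred=T actual=T -> ctr[2]=3
Ev 11: PC=6 idx=2 pred=T actual=T -> ctr[2]=3
Ev 12: PC=2 idx=2 pred=T actual=N -> ctr[2]=2
Ev 13: PC=0 idx=0 pred=N actual=N -> ctr[0]=0

Answer: N N T N T T T N T T T T N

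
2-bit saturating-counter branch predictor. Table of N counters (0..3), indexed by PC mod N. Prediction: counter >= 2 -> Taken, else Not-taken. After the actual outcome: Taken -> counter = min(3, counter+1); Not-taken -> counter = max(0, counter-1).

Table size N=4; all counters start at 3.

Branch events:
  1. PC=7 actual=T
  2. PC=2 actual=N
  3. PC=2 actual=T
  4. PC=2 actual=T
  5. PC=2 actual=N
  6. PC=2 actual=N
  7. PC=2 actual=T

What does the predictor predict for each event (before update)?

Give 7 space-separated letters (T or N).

Ev 1: PC=7 idx=3 pred=T actual=T -> ctr[3]=3
Ev 2: PC=2 idx=2 pred=T actual=N -> ctr[2]=2
Ev 3: PC=2 idx=2 pred=T actual=T -> ctr[2]=3
Ev 4: PC=2 idx=2 pred=T actual=T -> ctr[2]=3
Ev 5: PC=2 idx=2 pred=T actual=N -> ctr[2]=2
Ev 6: PC=2 idx=2 pred=T actual=N -> ctr[2]=1
Ev 7: PC=2 idx=2 pred=N actual=T -> ctr[2]=2

Answer: T T T T T T N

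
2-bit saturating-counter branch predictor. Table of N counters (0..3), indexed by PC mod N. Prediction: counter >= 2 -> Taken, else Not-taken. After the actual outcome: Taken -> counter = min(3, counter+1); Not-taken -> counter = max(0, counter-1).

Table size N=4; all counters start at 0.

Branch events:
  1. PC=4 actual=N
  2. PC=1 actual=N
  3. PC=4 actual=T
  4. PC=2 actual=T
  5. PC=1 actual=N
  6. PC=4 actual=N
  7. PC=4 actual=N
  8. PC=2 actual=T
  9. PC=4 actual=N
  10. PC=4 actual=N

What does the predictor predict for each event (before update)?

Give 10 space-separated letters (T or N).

Ev 1: PC=4 idx=0 pred=N actual=N -> ctr[0]=0
Ev 2: PC=1 idx=1 pred=N actual=N -> ctr[1]=0
Ev 3: PC=4 idx=0 pred=N actual=T -> ctr[0]=1
Ev 4: PC=2 idx=2 pred=N actual=T -> ctr[2]=1
Ev 5: PC=1 idx=1 pred=N actual=N -> ctr[1]=0
Ev 6: PC=4 idx=0 pred=N actual=N -> ctr[0]=0
Ev 7: PC=4 idx=0 pred=N actual=N -> ctr[0]=0
Ev 8: PC=2 idx=2 pred=N actual=T -> ctr[2]=2
Ev 9: PC=4 idx=0 pred=N actual=N -> ctr[0]=0
Ev 10: PC=4 idx=0 pred=N actual=N -> ctr[0]=0

Answer: N N N N N N N N N N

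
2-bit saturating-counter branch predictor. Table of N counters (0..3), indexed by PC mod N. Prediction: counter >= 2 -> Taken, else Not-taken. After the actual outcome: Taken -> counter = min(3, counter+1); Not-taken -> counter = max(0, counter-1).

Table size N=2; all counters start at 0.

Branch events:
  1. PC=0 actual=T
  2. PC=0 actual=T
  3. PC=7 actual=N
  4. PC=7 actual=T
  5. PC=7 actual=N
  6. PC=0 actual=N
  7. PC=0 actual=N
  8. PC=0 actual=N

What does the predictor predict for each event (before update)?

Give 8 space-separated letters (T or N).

Answer: N N N N N T N N

Derivation:
Ev 1: PC=0 idx=0 pred=N actual=T -> ctr[0]=1
Ev 2: PC=0 idx=0 pred=N actual=T -> ctr[0]=2
Ev 3: PC=7 idx=1 pred=N actual=N -> ctr[1]=0
Ev 4: PC=7 idx=1 pred=N actual=T -> ctr[1]=1
Ev 5: PC=7 idx=1 pred=N actual=N -> ctr[1]=0
Ev 6: PC=0 idx=0 pred=T actual=N -> ctr[0]=1
Ev 7: PC=0 idx=0 pred=N actual=N -> ctr[0]=0
Ev 8: PC=0 idx=0 pred=N actual=N -> ctr[0]=0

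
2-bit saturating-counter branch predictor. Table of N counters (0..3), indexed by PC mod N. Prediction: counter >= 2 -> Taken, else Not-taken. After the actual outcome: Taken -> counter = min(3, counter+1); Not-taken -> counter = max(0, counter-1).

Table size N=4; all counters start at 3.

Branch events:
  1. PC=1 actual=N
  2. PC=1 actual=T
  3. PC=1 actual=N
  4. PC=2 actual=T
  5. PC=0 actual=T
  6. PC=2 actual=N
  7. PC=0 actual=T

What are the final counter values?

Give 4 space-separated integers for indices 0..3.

Answer: 3 2 2 3

Derivation:
Ev 1: PC=1 idx=1 pred=T actual=N -> ctr[1]=2
Ev 2: PC=1 idx=1 pred=T actual=T -> ctr[1]=3
Ev 3: PC=1 idx=1 pred=T actual=N -> ctr[1]=2
Ev 4: PC=2 idx=2 pred=T actual=T -> ctr[2]=3
Ev 5: PC=0 idx=0 pred=T actual=T -> ctr[0]=3
Ev 6: PC=2 idx=2 pred=T actual=N -> ctr[2]=2
Ev 7: PC=0 idx=0 pred=T actual=T -> ctr[0]=3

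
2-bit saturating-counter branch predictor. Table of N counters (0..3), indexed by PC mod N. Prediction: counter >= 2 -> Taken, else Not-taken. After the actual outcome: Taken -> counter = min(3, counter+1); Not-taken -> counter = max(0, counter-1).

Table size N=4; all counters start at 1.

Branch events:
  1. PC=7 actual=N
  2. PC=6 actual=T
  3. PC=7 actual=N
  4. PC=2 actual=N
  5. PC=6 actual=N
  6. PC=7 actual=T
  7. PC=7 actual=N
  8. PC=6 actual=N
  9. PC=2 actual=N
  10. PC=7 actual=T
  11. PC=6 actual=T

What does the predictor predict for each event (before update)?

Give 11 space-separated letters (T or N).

Ev 1: PC=7 idx=3 pred=N actual=N -> ctr[3]=0
Ev 2: PC=6 idx=2 pred=N actual=T -> ctr[2]=2
Ev 3: PC=7 idx=3 pred=N actual=N -> ctr[3]=0
Ev 4: PC=2 idx=2 pred=T actual=N -> ctr[2]=1
Ev 5: PC=6 idx=2 pred=N actual=N -> ctr[2]=0
Ev 6: PC=7 idx=3 pred=N actual=T -> ctr[3]=1
Ev 7: PC=7 idx=3 pred=N actual=N -> ctr[3]=0
Ev 8: PC=6 idx=2 pred=N actual=N -> ctr[2]=0
Ev 9: PC=2 idx=2 pred=N actual=N -> ctr[2]=0
Ev 10: PC=7 idx=3 pred=N actual=T -> ctr[3]=1
Ev 11: PC=6 idx=2 pred=N actual=T -> ctr[2]=1

Answer: N N N T N N N N N N N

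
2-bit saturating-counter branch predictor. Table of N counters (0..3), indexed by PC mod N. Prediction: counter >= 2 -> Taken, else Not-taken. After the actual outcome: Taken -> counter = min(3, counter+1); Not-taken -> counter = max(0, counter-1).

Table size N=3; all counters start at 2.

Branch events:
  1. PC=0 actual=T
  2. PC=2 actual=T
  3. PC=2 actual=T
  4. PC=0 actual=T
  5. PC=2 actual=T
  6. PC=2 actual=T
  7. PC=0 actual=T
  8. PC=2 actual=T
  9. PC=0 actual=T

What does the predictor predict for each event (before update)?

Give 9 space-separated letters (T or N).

Answer: T T T T T T T T T

Derivation:
Ev 1: PC=0 idx=0 pred=T actual=T -> ctr[0]=3
Ev 2: PC=2 idx=2 pred=T actual=T -> ctr[2]=3
Ev 3: PC=2 idx=2 pred=T actual=T -> ctr[2]=3
Ev 4: PC=0 idx=0 pred=T actual=T -> ctr[0]=3
Ev 5: PC=2 idx=2 pred=T actual=T -> ctr[2]=3
Ev 6: PC=2 idx=2 pred=T actual=T -> ctr[2]=3
Ev 7: PC=0 idx=0 pred=T actual=T -> ctr[0]=3
Ev 8: PC=2 idx=2 pred=T actual=T -> ctr[2]=3
Ev 9: PC=0 idx=0 pred=T actual=T -> ctr[0]=3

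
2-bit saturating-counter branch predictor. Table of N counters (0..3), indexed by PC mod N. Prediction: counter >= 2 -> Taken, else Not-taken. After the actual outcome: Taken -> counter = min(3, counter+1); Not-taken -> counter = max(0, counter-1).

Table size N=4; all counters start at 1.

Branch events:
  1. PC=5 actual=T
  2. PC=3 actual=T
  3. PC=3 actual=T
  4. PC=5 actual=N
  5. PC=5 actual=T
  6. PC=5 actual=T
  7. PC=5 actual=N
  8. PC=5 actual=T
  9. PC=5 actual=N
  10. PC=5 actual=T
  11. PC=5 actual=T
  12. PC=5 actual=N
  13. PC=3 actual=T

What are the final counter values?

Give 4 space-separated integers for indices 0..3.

Answer: 1 2 1 3

Derivation:
Ev 1: PC=5 idx=1 pred=N actual=T -> ctr[1]=2
Ev 2: PC=3 idx=3 pred=N actual=T -> ctr[3]=2
Ev 3: PC=3 idx=3 pred=T actual=T -> ctr[3]=3
Ev 4: PC=5 idx=1 pred=T actual=N -> ctr[1]=1
Ev 5: PC=5 idx=1 pred=N actual=T -> ctr[1]=2
Ev 6: PC=5 idx=1 pred=T actual=T -> ctr[1]=3
Ev 7: PC=5 idx=1 pred=T actual=N -> ctr[1]=2
Ev 8: PC=5 idx=1 pred=T actual=T -> ctr[1]=3
Ev 9: PC=5 idx=1 pred=T actual=N -> ctr[1]=2
Ev 10: PC=5 idx=1 pred=T actual=T -> ctr[1]=3
Ev 11: PC=5 idx=1 pred=T actual=T -> ctr[1]=3
Ev 12: PC=5 idx=1 pred=T actual=N -> ctr[1]=2
Ev 13: PC=3 idx=3 pred=T actual=T -> ctr[3]=3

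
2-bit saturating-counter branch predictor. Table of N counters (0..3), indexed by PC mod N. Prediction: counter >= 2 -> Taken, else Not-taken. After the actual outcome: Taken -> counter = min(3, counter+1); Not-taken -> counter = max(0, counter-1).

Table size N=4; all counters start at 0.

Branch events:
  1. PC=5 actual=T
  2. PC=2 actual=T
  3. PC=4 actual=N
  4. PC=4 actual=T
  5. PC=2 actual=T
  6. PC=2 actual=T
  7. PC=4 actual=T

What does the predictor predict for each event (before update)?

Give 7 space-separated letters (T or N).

Answer: N N N N N T N

Derivation:
Ev 1: PC=5 idx=1 pred=N actual=T -> ctr[1]=1
Ev 2: PC=2 idx=2 pred=N actual=T -> ctr[2]=1
Ev 3: PC=4 idx=0 pred=N actual=N -> ctr[0]=0
Ev 4: PC=4 idx=0 pred=N actual=T -> ctr[0]=1
Ev 5: PC=2 idx=2 pred=N actual=T -> ctr[2]=2
Ev 6: PC=2 idx=2 pred=T actual=T -> ctr[2]=3
Ev 7: PC=4 idx=0 pred=N actual=T -> ctr[0]=2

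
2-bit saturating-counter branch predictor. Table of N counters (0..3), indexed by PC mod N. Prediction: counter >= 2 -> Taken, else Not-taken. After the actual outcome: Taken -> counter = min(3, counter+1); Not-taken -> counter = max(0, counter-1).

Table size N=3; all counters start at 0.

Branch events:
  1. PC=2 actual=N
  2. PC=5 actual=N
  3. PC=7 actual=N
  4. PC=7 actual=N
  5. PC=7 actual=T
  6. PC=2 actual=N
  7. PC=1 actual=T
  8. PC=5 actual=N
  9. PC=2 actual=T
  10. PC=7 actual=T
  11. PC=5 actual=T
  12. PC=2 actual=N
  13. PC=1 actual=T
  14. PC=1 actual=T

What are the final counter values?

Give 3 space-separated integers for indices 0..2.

Answer: 0 3 1

Derivation:
Ev 1: PC=2 idx=2 pred=N actual=N -> ctr[2]=0
Ev 2: PC=5 idx=2 pred=N actual=N -> ctr[2]=0
Ev 3: PC=7 idx=1 pred=N actual=N -> ctr[1]=0
Ev 4: PC=7 idx=1 pred=N actual=N -> ctr[1]=0
Ev 5: PC=7 idx=1 pred=N actual=T -> ctr[1]=1
Ev 6: PC=2 idx=2 pred=N actual=N -> ctr[2]=0
Ev 7: PC=1 idx=1 pred=N actual=T -> ctr[1]=2
Ev 8: PC=5 idx=2 pred=N actual=N -> ctr[2]=0
Ev 9: PC=2 idx=2 pred=N actual=T -> ctr[2]=1
Ev 10: PC=7 idx=1 pred=T actual=T -> ctr[1]=3
Ev 11: PC=5 idx=2 pred=N actual=T -> ctr[2]=2
Ev 12: PC=2 idx=2 pred=T actual=N -> ctr[2]=1
Ev 13: PC=1 idx=1 pred=T actual=T -> ctr[1]=3
Ev 14: PC=1 idx=1 pred=T actual=T -> ctr[1]=3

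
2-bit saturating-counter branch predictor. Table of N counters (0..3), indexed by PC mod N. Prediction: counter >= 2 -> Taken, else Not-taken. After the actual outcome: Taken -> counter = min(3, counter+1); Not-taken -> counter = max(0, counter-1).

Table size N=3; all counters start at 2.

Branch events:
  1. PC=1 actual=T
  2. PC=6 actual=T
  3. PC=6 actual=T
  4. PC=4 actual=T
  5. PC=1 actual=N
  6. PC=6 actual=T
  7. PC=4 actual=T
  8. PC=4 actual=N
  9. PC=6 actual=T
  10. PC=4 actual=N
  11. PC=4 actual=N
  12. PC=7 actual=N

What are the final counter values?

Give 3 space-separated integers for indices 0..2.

Ev 1: PC=1 idx=1 pred=T actual=T -> ctr[1]=3
Ev 2: PC=6 idx=0 pred=T actual=T -> ctr[0]=3
Ev 3: PC=6 idx=0 pred=T actual=T -> ctr[0]=3
Ev 4: PC=4 idx=1 pred=T actual=T -> ctr[1]=3
Ev 5: PC=1 idx=1 pred=T actual=N -> ctr[1]=2
Ev 6: PC=6 idx=0 pred=T actual=T -> ctr[0]=3
Ev 7: PC=4 idx=1 pred=T actual=T -> ctr[1]=3
Ev 8: PC=4 idx=1 pred=T actual=N -> ctr[1]=2
Ev 9: PC=6 idx=0 pred=T actual=T -> ctr[0]=3
Ev 10: PC=4 idx=1 pred=T actual=N -> ctr[1]=1
Ev 11: PC=4 idx=1 pred=N actual=N -> ctr[1]=0
Ev 12: PC=7 idx=1 pred=N actual=N -> ctr[1]=0

Answer: 3 0 2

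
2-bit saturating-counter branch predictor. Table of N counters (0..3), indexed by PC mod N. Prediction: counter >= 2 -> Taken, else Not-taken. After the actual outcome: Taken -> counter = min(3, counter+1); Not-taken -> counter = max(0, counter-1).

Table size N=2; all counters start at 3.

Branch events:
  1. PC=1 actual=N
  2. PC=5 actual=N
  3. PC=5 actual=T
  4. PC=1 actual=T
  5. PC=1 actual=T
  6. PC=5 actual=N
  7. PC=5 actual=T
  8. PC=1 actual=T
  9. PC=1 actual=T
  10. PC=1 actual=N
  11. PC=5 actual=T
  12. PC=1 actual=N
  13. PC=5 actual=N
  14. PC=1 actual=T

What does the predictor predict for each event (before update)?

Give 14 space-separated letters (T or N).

Ev 1: PC=1 idx=1 pred=T actual=N -> ctr[1]=2
Ev 2: PC=5 idx=1 pred=T actual=N -> ctr[1]=1
Ev 3: PC=5 idx=1 pred=N actual=T -> ctr[1]=2
Ev 4: PC=1 idx=1 pred=T actual=T -> ctr[1]=3
Ev 5: PC=1 idx=1 pred=T actual=T -> ctr[1]=3
Ev 6: PC=5 idx=1 pred=T actual=N -> ctr[1]=2
Ev 7: PC=5 idx=1 pred=T actual=T -> ctr[1]=3
Ev 8: PC=1 idx=1 pred=T actual=T -> ctr[1]=3
Ev 9: PC=1 idx=1 pred=T actual=T -> ctr[1]=3
Ev 10: PC=1 idx=1 pred=T actual=N -> ctr[1]=2
Ev 11: PC=5 idx=1 pred=T actual=T -> ctr[1]=3
Ev 12: PC=1 idx=1 pred=T actual=N -> ctr[1]=2
Ev 13: PC=5 idx=1 pred=T actual=N -> ctr[1]=1
Ev 14: PC=1 idx=1 pred=N actual=T -> ctr[1]=2

Answer: T T N T T T T T T T T T T N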